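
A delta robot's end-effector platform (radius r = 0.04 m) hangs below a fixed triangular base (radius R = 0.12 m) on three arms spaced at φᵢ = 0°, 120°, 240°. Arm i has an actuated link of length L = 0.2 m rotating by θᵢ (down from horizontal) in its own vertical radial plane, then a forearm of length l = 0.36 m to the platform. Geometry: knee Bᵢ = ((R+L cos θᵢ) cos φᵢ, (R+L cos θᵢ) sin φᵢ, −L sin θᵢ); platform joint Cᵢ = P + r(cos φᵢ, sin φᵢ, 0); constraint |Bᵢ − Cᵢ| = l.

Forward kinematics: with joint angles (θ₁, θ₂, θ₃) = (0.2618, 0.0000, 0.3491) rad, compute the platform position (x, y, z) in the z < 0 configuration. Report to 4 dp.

O1 = (0.2732·cos0.0°, 0.2732·sin0.0°, -0.0518) = (0.2732, 0.0000, -0.0518)
φ2=120.0°: virtual centre (-0.1400, 0.2425, 0.0000), radius l
φ3=240.0°: virtual centre (-0.1340, -0.2320, -0.0684), radius l
subtract pairs → two planes through P
[-0.8264 0.4850 0.1035]·P = 0.0011;  [-0.8143 -0.4641 -0.0333]·P = -0.0008
Cramer: x(z) = -0.0001+0.0410z;  y(z) = 0.0020-0.1436z
quadratic in z: (1.0223)z²+(0.0805)z+(-0.0522)=0, √Δ=0.4691 → z ∈ {-0.2688, 0.1900}; z = -0.2688 (taking z<0)
x = -0.0111, y = 0.0406

(-0.0111, 0.0406, -0.2688)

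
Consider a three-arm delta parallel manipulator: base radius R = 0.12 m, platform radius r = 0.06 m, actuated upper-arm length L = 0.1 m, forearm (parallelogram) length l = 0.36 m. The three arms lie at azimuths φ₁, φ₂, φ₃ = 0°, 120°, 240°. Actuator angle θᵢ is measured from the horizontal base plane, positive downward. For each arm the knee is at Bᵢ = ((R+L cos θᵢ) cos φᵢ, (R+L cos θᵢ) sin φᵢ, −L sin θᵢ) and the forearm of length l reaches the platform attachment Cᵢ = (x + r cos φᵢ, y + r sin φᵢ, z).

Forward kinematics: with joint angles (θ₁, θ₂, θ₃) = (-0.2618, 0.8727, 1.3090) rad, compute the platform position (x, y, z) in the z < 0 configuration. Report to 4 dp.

arm 1 at φ=0.0°: e+L cos θ1 = 0.1566;  O1 = (0.1566, 0.0000, 0.0259)
φ2=120.0°: virtual centre (-0.0621, 0.1076, -0.0766), radius l
arm 3 at φ=240.0°: e+L cos θ3 = 0.0859;  O3 = (-0.0429, -0.0744, -0.0966)
subtract pairs → two planes through P
linear system: -0.4375x+0.2153y = -0.0039−-0.2050z; -0.3991x+-0.1488y = -0.0085−-0.2449z
Cramer: x(z) = 0.0159-0.5512z;  y(z) = 0.0143-0.1680z
into |P−O₁|² = l²: 1.3320z² + 0.0985z + -0.1089 = 0;  Δ = 0.5901;  z = -0.3253 or 0.2514 → z<0 root = -0.3253
x = 0.1952, y = 0.0690

(0.1952, 0.0690, -0.3253)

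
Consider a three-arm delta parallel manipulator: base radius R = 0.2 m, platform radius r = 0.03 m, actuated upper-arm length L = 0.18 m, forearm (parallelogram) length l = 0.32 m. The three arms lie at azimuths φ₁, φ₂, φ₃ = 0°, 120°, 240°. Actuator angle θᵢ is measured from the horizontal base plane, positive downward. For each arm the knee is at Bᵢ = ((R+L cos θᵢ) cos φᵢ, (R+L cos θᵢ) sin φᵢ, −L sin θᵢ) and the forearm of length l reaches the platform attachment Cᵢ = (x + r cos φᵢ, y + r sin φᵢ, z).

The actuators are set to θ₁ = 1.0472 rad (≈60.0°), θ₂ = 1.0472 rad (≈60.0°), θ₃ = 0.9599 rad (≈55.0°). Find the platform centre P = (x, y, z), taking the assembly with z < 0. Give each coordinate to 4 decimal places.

(-0.0063, -0.0109, -0.3330)

φ1=0.0°: virtual centre (0.2600, 0.0000, -0.1559), radius l
centre 2 = (0.2600·cos120.0°, 0.2600·sin120.0°, -0.1559) = (-0.1300, 0.2252, -0.1559)
centre 3 = (0.2732·cos240.0°, 0.2732·sin240.0°, -0.1474) = (-0.1366, -0.2366, -0.1474)
|centre ₂|²−|centre ₁|² = 0.0000;  |centre ₃|²−|centre ₁|² = 0.0045
[-0.7800 0.4503 0.0000]·P = 0.0000;  [-0.7932 -0.4733 0.0169]·P = 0.0045
Cramer: x(z) = -0.0028+0.0105z;  y(z) = -0.0048+0.0181z
quadratic in z: (1.0004)z²+(0.3061)z+(-0.0090)=0, √Δ=0.3602 → z ∈ {-0.3330, 0.0271}; z = -0.3330 (taking z<0)
x = -0.0063, y = -0.0109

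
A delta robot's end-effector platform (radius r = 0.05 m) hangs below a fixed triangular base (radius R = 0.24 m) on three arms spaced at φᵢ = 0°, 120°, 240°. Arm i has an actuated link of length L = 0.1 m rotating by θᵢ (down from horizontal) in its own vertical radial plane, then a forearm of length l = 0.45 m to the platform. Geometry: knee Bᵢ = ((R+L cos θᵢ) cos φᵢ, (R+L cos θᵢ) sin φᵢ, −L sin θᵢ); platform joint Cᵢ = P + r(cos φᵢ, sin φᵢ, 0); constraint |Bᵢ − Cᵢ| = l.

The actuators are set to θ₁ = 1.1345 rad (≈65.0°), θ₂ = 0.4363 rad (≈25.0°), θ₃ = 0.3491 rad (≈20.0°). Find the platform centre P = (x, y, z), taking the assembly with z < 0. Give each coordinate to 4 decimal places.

(-0.0832, -0.0078, -0.4115)

arm 1 at φ=0.0°: e+L cos θ1 = 0.2323;  centre 1 = (0.2323, 0.0000, -0.0906)
φ2=120.0°: virtual centre (-0.1403, 0.2430, -0.0423), radius l
arm 3 at φ=240.0°: e+L cos θ3 = 0.2840;  centre 3 = (-0.1420, -0.2459, -0.0342)
|centre ₂|²−|centre ₁|² = 0.0184;  |centre ₃|²−|centre ₁|² = 0.0196
linear system: -0.7451x+0.4861y = 0.0184−0.0967z; -0.7485x+-0.4918y = 0.0196−0.1129z
det = 0.7303;  x = -0.0255+0.1403z,  y = -0.0012+0.0160z
sphere 1 gives Az²+Bz+C=0 with A=1.0199, B=0.1089, C=-0.1279;  B²−4AC=0.5335;  roots -0.4115, 0.3047;  negative root z = -0.4115
x = -0.0832, y = -0.0078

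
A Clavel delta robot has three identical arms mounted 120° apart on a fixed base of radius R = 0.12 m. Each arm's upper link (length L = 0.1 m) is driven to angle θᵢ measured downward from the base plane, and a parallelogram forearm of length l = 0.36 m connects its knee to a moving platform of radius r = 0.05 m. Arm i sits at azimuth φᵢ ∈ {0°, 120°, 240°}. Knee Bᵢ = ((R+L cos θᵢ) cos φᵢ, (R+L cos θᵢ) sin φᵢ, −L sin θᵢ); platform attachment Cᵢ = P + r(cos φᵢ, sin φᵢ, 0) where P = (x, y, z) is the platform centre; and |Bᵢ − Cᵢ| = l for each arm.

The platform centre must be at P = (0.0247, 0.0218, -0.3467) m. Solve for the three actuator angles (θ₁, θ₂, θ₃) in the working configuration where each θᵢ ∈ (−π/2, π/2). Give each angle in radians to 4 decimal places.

arm 1 (φ=0.0°): x'=0.0247, y'=0.0218
  e−x'=0.0453;  (l²−L²−(e−x')²−y'²−z²)/2L = -0.0156
  γ=atan2(-0.3467,0.0453)=-1.4409;  ψ=arccos(-0.0447)=1.6155;  θ1=γ+ψ≈0.1747
φ2=120.0° → target in arm frame (0.0065, -0.0323)
  e−x'=0.0635;  (l²−L²−(e−x')²−y'²−z²)/2L = -0.0284
  γ=atan2(-0.3467,0.0635)=-1.3897;  ψ=arccos(-0.0805)=1.6513;  θ2=γ+ψ≈0.2616
φ3=240.0° → target in arm frame (-0.0312, 0.0105)
  A cos θ + B sin θ = C:  0.1012·cos θ + -0.3467·sin θ = -0.0548
  θ3 = atan2(B,A) + arccos(C/0.3612) = 0.4364

θ₁ = 0.1747, θ₂ = 0.2616, θ₃ = 0.4364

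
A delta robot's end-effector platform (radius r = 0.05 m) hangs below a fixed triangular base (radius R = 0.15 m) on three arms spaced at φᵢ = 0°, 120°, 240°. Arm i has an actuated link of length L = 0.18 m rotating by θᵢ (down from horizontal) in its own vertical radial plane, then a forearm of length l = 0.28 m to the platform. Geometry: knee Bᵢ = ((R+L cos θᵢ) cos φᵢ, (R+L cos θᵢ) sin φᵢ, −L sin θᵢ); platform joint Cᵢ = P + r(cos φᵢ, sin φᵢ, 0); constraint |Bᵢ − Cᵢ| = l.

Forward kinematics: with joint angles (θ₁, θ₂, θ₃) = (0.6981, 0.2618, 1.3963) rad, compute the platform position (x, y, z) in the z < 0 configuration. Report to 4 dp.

(0.0330, 0.1391, -0.2463)

arm 1 at φ=0.0°: ρ1 = 0.2379;  centre 1 = (0.2379, 0.0000, -0.1157)
arm 2 at φ=120.0°: ρ2 = 0.2739;  centre 2 = (-0.1369, 0.2372, -0.0466)
centre 3 = (0.1313·cos240.0°, 0.1313·sin240.0°, -0.1773) = (-0.0656, -0.1137, -0.1773)
|centre ₂|²−|centre ₁|² = 0.0072;  |centre ₃|²−|centre ₁|² = -0.0213
[-0.7496 0.4744 0.1382]·P = 0.0072;  [-0.6070 -0.2273 -0.1231]·P = -0.0213
Cramer: x(z) = 0.0185-0.0589z;  y(z) = 0.0444-0.3844z
sphere 1 gives Az²+Bz+C=0 with A=1.1513, B=0.2231, C=-0.0149;  B²−4AC=0.1184;  roots -0.2463, 0.0526;  negative root z = -0.2463
x = 0.0330, y = 0.1391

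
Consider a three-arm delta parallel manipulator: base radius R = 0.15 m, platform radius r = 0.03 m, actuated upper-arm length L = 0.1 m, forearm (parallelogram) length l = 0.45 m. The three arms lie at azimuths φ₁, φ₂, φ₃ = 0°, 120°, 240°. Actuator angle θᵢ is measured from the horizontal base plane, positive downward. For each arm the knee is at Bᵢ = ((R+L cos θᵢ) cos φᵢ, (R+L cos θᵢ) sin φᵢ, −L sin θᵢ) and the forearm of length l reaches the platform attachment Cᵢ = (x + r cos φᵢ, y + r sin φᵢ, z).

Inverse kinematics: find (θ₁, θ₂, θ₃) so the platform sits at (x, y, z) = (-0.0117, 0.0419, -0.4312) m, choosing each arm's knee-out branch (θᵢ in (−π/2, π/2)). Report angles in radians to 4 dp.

θ₁ = 0.4359, θ₂ = 0.1742, θ₃ = 0.5232

rotate P by −φ1: (-0.0117, 0.0419, -0.4312)
  A cos θ + B sin θ = C:  0.1317·cos θ + -0.4312·sin θ = -0.0627
  γ=atan2(-0.4312,0.1317)=-1.2744;  ψ=arccos(-0.1390)=1.7102;  θ1=γ+ψ≈0.4359
rotate P by −φ2: (0.0421, -0.0108, -0.4312)
  A=0.0779, B=-0.4312, C=(l²−L²−A²−y'²−z²)/(2L)=0.0019
  θ2 = atan2(B,A) + arccos(C/0.4382) = 0.1742
rotate P by −φ3: (-0.0304, -0.0311, -0.4312)
  A cos θ + B sin θ = C:  0.1504·cos θ + -0.4312·sin θ = -0.0852
  θ3 = atan2(B,A) + arccos(C/0.4567) = 0.5232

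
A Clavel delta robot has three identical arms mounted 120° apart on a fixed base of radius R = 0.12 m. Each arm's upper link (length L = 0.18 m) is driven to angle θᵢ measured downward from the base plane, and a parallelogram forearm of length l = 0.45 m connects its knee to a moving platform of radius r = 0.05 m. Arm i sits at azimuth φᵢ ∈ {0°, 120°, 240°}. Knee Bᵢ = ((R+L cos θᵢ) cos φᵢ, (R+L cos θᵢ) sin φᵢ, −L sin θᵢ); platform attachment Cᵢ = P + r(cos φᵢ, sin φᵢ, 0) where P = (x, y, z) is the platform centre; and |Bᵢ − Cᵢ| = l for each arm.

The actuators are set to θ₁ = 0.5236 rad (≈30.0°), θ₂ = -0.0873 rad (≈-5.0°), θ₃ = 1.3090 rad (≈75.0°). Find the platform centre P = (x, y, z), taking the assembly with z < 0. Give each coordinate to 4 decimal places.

(0.0458, 0.2760, -0.3964)

φ1=0.0°: virtual centre (0.2259, 0.0000, -0.0900), radius l
arm 2 at φ=120.0°: e+L cos θ2 = 0.2493;  centre 2 = (-0.1247, 0.2159, 0.0157)
arm 3 at φ=240.0°: e+L cos θ3 = 0.1166;  centre 3 = (-0.0583, -0.1010, -0.1739)
subtract pairs → two planes through P
linear system: -0.7011x+0.4318y = 0.0033−0.2114z; -0.5684x+-0.2019y = -0.0153−-0.1677z
Cramer: x(z) = 0.0154-0.0769z;  y(z) = 0.0325-0.6143z
sphere 1 gives Az²+Bz+C=0 with A=1.3833, B=0.1724, C=-0.1490;  B²−4AC=0.8543;  roots -0.3964, 0.2718;  negative root z = -0.3964
x = 0.0458, y = 0.2760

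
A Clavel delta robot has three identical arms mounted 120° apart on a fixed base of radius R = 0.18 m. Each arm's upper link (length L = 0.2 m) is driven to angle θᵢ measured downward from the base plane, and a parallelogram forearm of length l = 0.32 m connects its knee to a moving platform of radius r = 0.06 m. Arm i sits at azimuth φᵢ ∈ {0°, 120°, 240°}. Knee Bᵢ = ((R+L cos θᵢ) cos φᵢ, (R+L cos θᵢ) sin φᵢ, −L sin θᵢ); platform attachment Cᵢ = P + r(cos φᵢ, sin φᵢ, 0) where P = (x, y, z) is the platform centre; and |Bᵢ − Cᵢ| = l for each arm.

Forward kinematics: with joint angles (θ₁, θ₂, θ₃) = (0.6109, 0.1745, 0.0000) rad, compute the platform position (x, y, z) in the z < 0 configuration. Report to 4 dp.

(-0.0360, -0.0082, -0.1212)

S1 = (0.2838·cos0.0°, 0.2838·sin0.0°, -0.1147) = (0.2838, 0.0000, -0.1147)
arm 2 at φ=120.0°: (R−r)+L cos θ2 = 0.3170;  S2 = (-0.1585, 0.2745, -0.0347)
S3 = (0.3200·cos240.0°, 0.3200·sin240.0°, 0.0000) = (-0.1600, -0.2771, 0.0000)
subtract pairs → two planes through P
linear system: -0.8846x+0.5490y = 0.0080−0.1600z; -0.8877x+-0.5543y = 0.0087−0.2294z
Cramer: x(z) = -0.0094+0.2196z;  y(z) = -0.0006+0.0623z
sphere 1 gives Az²+Bz+C=0 with A=1.0521, B=0.1006, C=-0.0033;  B²−4AC=0.0239;  roots -0.1212, 0.0256;  negative root z = -0.1212
x = -0.0360, y = -0.0082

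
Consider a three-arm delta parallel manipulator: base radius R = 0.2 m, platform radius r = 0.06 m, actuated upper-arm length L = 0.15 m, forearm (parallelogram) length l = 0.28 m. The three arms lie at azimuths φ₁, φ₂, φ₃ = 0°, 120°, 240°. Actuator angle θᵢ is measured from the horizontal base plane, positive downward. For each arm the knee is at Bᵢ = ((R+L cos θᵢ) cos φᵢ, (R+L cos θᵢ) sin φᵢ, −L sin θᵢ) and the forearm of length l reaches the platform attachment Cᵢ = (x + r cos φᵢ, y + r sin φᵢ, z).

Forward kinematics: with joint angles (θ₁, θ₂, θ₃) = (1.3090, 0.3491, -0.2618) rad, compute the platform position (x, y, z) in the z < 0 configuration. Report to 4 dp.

(-0.0995, -0.0237, -0.1249)

φ1=0.0°: virtual centre (0.1788, 0.0000, -0.1449), radius l
φ2=120.0°: virtual centre (-0.1405, 0.2433, -0.0513), radius l
arm 3 at φ=240.0°: (R−r)+L cos θ3 = 0.2849;  O3 = (-0.1424, -0.2467, 0.0388)
|O₂|²−|O₁|² = 0.0286;  |O₃|²−|O₁|² = 0.0297
plane₁₂: -0.6386x+0.4866y+0.1872z = 0.0286
Cramer: x(z) = -0.0455+0.4319z;  y(z) = -0.0009+0.1822z
quadratic in z: (1.2197)z²+(0.0957)z+(-0.0071)=0, √Δ=0.2091 → z ∈ {-0.1249, 0.0465}; z = -0.1249 (taking z<0)
x = -0.0995, y = -0.0237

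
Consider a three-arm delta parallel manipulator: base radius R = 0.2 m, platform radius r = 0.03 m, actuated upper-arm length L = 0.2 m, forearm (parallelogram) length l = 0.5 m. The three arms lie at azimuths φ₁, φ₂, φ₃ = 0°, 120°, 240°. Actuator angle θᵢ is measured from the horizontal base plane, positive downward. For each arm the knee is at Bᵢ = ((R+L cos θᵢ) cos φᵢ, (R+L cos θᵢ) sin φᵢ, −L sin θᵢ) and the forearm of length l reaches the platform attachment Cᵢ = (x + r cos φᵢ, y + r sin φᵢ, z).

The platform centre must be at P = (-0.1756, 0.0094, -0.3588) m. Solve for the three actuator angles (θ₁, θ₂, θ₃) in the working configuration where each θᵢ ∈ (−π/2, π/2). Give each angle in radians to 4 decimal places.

φ1=0.0° → target in arm frame (-0.1756, 0.0094)
  A cos θ + B sin θ = C:  0.3456·cos θ + -0.3588·sin θ = -0.0957
  √(A²+B²)=0.4982;  θ1 = -0.8041+1.7640 ≈ 0.9599
rotate P by −φ2: (0.0959, 0.1474, -0.3588)
  e−x'=0.0741;  (l²−L²−(e−x')²−y'²−z²)/2L = 0.1351
  √(A²+B²)=0.3664;  θ2 = -1.3672+1.1930 ≈ -0.1743
arm 3 (φ=240.0°): x'=0.0797, y'=-0.1568
  e−x'=0.0903;  (l²−L²−(e−x')²−y'²−z²)/2L = 0.1213
  θ3 = atan2(B,A) + arccos(C/0.3700) = -0.0874

θ₁ = 0.9599, θ₂ = -0.1743, θ₃ = -0.0874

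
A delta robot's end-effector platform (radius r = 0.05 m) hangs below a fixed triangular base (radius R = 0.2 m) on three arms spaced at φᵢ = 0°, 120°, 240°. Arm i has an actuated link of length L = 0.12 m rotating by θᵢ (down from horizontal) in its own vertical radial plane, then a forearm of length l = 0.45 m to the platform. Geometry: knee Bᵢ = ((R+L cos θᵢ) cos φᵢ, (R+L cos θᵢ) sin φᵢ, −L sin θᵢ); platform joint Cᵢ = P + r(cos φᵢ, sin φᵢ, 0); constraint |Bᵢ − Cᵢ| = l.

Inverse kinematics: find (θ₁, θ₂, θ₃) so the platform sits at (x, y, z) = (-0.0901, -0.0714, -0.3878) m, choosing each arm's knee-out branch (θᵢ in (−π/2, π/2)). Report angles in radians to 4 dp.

θ₁ = 0.7851, θ₂ = 0.4362, θ₃ = -0.2615

arm 1 (φ=0.0°): x'=-0.0901, y'=-0.0714
  e−x'=0.2401;  (l²−L²−(e−x')²−y'²−z²)/2L = -0.1043
  √(A²+B²)=0.4561;  θ1 = -1.0164+1.8015 ≈ 0.7851
φ2=120.0° → target in arm frame (-0.0168, 0.1137)
  A cos θ + B sin θ = C:  0.1668·cos θ + -0.3878·sin θ = -0.0127
  θ2 = atan2(B,A) + arccos(C/0.4221) = 0.4362
φ3=240.0° → target in arm frame (0.1069, -0.0423)
  A cos θ + B sin θ = C:  0.0431·cos θ + -0.3878·sin θ = 0.1419
  θ3 = atan2(B,A) + arccos(C/0.3902) = -0.2615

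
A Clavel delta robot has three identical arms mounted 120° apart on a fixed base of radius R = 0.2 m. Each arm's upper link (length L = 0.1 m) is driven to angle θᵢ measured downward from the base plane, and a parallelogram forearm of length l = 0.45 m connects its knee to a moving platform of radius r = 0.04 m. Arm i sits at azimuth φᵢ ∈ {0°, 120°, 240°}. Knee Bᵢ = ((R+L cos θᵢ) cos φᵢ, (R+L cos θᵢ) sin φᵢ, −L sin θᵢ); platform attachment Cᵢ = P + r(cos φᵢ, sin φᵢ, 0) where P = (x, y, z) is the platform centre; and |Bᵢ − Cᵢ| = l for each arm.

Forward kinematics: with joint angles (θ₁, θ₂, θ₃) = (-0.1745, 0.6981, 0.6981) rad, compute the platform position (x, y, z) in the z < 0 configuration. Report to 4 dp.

(0.0965, 0.0000, -0.4025)

arm 1 at φ=0.0°: (R−r)+L cos θ1 = 0.2585;  S1 = (0.2585, 0.0000, 0.0174)
S2 = (0.2366·cos120.0°, 0.2366·sin120.0°, -0.0643) = (-0.1183, 0.2049, -0.0643)
S3 = (0.2366·cos240.0°, 0.2366·sin240.0°, -0.0643) = (-0.1183, -0.2049, -0.0643)
|S₂|²−|S₁|² = -0.0070;  |S₃|²−|S₁|² = -0.0070
[-0.7536 0.4098 -0.1633]·P = -0.0070;  [-0.7536 -0.4098 -0.1633]·P = -0.0070
Cramer: x(z) = 0.0093-0.2167z;  y(z) = 0.0000+0.0000z
quadratic in z: (1.0469)z²+(0.0733)z+(-0.1401)=0, √Δ=0.7695 → z ∈ {-0.4025, 0.3325}; z = -0.4025 (taking z<0)
x = 0.0965, y = 0.0000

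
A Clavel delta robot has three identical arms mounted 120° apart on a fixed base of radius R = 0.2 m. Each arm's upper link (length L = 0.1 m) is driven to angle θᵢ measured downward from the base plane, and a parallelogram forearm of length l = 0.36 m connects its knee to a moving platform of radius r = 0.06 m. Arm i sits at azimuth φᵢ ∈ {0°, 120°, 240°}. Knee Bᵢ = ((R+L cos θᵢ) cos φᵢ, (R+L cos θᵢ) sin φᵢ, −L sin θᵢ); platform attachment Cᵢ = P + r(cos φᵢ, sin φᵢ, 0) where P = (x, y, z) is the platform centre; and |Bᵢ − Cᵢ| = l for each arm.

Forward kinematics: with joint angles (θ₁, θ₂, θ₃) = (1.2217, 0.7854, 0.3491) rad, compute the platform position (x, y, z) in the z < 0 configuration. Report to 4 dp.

(-0.0734, -0.0396, -0.3522)

φ1=0.0°: virtual centre (0.1742, 0.0000, -0.0940), radius l
centre 2 = (0.2107·cos120.0°, 0.2107·sin120.0°, -0.0707) = (-0.1054, 0.1825, -0.0707)
centre 3 = (0.2340·cos240.0°, 0.2340·sin240.0°, -0.0342) = (-0.1170, -0.2026, -0.0342)
|centre ₂|²−|centre ₁|² = 0.0102;  |centre ₃|²−|centre ₁|² = 0.0167
plane₁₂: -0.5591x+0.3650y+0.0465z = 0.0102
det = 0.4391;  x = -0.0233+0.1423z,  y = -0.0078+0.0905z
quadratic in z: (1.0284)z²+(0.1303)z+(-0.0817)=0, √Δ=0.5942 → z ∈ {-0.3522, 0.2255}; z = -0.3522 (taking z<0)
x = -0.0734, y = -0.0396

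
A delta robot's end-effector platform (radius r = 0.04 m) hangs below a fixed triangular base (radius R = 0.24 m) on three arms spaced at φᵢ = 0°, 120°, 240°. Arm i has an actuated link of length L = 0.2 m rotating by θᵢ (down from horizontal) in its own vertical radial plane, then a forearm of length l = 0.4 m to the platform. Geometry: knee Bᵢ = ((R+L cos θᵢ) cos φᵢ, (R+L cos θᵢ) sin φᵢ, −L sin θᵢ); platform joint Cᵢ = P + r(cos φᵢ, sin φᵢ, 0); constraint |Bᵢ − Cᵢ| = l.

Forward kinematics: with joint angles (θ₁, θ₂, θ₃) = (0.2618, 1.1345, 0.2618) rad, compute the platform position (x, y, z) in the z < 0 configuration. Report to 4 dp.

S1 = (0.3932·cos0.0°, 0.3932·sin0.0°, -0.0518) = (0.3932, 0.0000, -0.0518)
S2 = (0.2845·cos120.0°, 0.2845·sin120.0°, -0.1813) = (-0.1423, 0.2464, -0.1813)
S3 = (0.3932·cos240.0°, 0.3932·sin240.0°, -0.0518) = (-0.1966, -0.3405, -0.0518)
subtract pairs → two planes through P
linear system: -1.0709x+0.4928y = -0.0435−-0.2590z; -1.1796x+-0.6810y = 0.0000−0.0000z
det = 1.3106;  x = 0.0226+-0.1346z,  y = -0.0391+0.2331z
quadratic in z: (1.0725)z²+(0.1850)z+(-0.0184)=0, √Δ=0.3367 → z ∈ {-0.2433, 0.0707}; z = -0.2433 (taking z<0)
x = 0.0553, y = -0.0958

(0.0553, -0.0958, -0.2433)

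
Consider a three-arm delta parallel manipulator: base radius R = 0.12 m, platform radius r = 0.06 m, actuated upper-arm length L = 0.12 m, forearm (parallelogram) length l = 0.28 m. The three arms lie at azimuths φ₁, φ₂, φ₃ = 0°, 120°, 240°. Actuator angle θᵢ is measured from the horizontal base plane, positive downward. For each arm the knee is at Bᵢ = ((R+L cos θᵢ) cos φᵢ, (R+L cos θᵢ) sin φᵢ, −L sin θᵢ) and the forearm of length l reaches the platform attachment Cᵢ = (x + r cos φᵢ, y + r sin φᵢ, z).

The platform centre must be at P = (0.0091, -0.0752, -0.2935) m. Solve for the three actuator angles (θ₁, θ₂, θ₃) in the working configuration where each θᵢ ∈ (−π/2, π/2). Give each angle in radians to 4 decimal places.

θ₁ = 0.6107, θ₂ = 0.9598, θ₃ = 0.3489

rotate P by −φ1: (0.0091, -0.0752, -0.2935)
  e−x'=0.0509;  (l²−L²−(e−x')²−y'²−z²)/2L = -0.1266
  √(A²+B²)=0.2979;  θ1 = -1.3991+2.0098 ≈ 0.6107
arm 2 (φ=120.0°): x'=-0.0697, y'=0.0297
  A cos θ + B sin θ = C:  0.1297·cos θ + -0.2935·sin θ = -0.1660
  θ2 = atan2(B,A) + arccos(C/0.3209) = 0.9598
φ3=240.0° → target in arm frame (0.0606, 0.0455)
  e−x'=-0.0006;  (l²−L²−(e−x')²−y'²−z²)/2L = -0.1009
  θ3 = atan2(B,A) + arccos(C/0.2935) = 0.3489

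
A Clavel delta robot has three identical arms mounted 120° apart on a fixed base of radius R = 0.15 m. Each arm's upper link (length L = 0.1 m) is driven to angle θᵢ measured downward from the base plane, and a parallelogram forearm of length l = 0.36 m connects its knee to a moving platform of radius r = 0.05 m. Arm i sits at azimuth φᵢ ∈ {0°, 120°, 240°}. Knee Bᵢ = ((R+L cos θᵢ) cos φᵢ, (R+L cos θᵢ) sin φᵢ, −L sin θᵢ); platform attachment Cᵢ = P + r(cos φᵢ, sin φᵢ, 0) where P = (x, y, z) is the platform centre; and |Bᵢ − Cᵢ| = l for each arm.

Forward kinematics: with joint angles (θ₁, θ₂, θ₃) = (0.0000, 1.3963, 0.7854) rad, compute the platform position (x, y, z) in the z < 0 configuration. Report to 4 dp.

(0.1345, -0.0743, -0.3461)

arm 1 at φ=0.0°: e+L cos θ1 = 0.2000;  S1 = (0.2000, 0.0000, 0.0000)
arm 2 at φ=120.0°: e+L cos θ2 = 0.1174;  S2 = (-0.0587, 0.1016, -0.0985)
arm 3 at φ=240.0°: e+L cos θ3 = 0.1707;  S3 = (-0.0854, -0.1478, -0.0707)
subtract pairs → two planes through P
plane₁₂: -0.5174x+0.2033y+-0.1970z = -0.0165
Cramer: x(z) = 0.0226-0.3234z;  y(z) = -0.0238+0.1459z
quadratic in z: (1.1259)z²+(0.1078)z+(-0.0976)=0, √Δ=0.6716 → z ∈ {-0.3461, 0.2504}; z = -0.3461 (taking z<0)
x = 0.1345, y = -0.0743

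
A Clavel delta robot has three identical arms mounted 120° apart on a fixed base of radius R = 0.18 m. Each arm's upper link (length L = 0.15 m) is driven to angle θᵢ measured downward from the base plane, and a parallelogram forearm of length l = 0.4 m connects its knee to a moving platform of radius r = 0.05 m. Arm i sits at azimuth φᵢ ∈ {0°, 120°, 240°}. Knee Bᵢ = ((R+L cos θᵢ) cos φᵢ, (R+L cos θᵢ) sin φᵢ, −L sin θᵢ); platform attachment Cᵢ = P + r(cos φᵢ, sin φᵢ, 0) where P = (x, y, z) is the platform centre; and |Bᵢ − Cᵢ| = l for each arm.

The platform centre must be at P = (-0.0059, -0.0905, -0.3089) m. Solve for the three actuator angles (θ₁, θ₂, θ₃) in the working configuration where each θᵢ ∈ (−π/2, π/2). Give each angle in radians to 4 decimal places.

θ₁ = 0.2615, θ₂ = 0.6107, θ₃ = -0.2619

arm 1 (φ=0.0°): x'=-0.0059, y'=-0.0905
  A=0.1359, B=-0.3089, C=(l²−L²−A²−y'²−z²)/(2L)=0.0514
  θ1 = atan2(B,A) + arccos(C/0.3375) = 0.2615
rotate P by −φ2: (-0.0754, 0.0504, -0.3089)
  A=0.2054, B=-0.3089, C=(l²−L²−A²−y'²−z²)/(2L)=-0.0088
  θ2 = atan2(B,A) + arccos(C/0.3710) = 0.6107
arm 3 (φ=240.0°): x'=0.0813, y'=0.0401
  A cos θ + B sin θ = C:  0.0487·cos θ + -0.3089·sin θ = 0.1270
  √(A²+B²)=0.3127;  θ3 = -1.4145+1.1526 ≈ -0.2619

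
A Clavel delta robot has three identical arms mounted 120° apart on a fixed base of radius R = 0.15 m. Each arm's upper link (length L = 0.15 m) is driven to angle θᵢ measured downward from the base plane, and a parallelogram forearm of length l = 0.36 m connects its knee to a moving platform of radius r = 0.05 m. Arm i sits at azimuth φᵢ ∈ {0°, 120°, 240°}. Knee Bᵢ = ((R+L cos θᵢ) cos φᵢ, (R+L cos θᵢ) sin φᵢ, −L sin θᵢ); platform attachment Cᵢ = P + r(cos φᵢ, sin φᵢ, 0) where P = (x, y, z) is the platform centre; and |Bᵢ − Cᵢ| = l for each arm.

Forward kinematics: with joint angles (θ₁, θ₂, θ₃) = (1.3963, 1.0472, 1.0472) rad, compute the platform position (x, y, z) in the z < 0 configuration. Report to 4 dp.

φ1=0.0°: virtual centre (0.1260, 0.0000, -0.1477), radius l
φ2=120.0°: virtual centre (-0.0875, 0.1516, -0.1299), radius l
φ3=240.0°: virtual centre (-0.0875, -0.1516, -0.1299), radius l
subtract pairs → two planes through P
linear system: -0.4271x+0.3031y = 0.0098−0.0356z; -0.4271x+-0.3031y = 0.0098−0.0356z
Cramer: x(z) = -0.0229+0.0834z;  y(z) = 0.0000-0.0000z
quadratic in z: (1.0070)z²+(0.2706)z+(-0.0856)=0, √Δ=0.6465 → z ∈ {-0.4554, 0.1867}; z = -0.4554 (taking z<0)
x = -0.0609, y = 0.0000

(-0.0609, 0.0000, -0.4554)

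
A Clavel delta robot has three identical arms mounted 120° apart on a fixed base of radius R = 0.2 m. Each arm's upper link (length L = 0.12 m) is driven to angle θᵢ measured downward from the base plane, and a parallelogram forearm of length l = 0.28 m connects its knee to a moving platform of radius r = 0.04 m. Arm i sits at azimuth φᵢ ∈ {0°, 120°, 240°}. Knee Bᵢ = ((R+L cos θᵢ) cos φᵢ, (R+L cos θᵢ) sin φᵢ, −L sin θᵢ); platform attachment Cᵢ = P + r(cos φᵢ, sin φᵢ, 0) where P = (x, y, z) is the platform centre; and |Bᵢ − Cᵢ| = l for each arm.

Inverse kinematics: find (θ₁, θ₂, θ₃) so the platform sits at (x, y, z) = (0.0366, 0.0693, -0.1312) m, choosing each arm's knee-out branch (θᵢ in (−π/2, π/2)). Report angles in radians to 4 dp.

arm 1 (φ=0.0°): x'=0.0366, y'=0.0693
  A cos θ + B sin θ = C:  0.1234·cos θ + -0.1312·sin θ = 0.1115
  γ=atan2(-0.1312,0.1234)=-0.8160;  ψ=arccos(0.6190)=0.9034;  θ1=γ+ψ≈0.0873
rotate P by −φ2: (0.0417, -0.0663, -0.1312)
  e−x'=0.1183;  (l²−L²−(e−x')²−y'²−z²)/2L = 0.1183
  θ2 = atan2(B,A) + arccos(C/0.1766) = -0.0002
arm 3 (φ=240.0°): x'=-0.0783, y'=-0.0030
  A cos θ + B sin θ = C:  0.2383·cos θ + -0.1312·sin θ = -0.0417
  θ3 = atan2(B,A) + arccos(C/0.2720) = 1.2216

θ₁ = 0.0873, θ₂ = -0.0002, θ₃ = 1.2216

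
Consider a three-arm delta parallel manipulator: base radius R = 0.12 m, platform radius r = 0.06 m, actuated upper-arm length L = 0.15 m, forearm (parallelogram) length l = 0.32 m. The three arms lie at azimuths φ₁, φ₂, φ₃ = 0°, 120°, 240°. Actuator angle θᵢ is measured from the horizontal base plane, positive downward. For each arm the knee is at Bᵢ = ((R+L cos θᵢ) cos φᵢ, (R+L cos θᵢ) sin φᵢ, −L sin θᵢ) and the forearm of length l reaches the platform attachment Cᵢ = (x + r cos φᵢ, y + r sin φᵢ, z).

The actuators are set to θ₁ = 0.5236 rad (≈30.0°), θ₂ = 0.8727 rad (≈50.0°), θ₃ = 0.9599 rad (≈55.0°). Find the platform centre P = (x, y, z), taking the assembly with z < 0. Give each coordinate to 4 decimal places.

arm 1 at φ=0.0°: e+L cos θ1 = 0.1899;  S1 = (0.1899, 0.0000, -0.0750)
S2 = (0.1564·cos120.0°, 0.1564·sin120.0°, -0.1149) = (-0.0782, 0.1355, -0.1149)
S3 = (0.1460·cos240.0°, 0.1460·sin240.0°, -0.1229) = (-0.0730, -0.1265, -0.1229)
eliminate P² terms by subtracting sphere 1 from 2 and 3
[-0.5362 0.2709 -0.0798]·P = -0.0040;  [-0.5258 -0.2529 -0.0957]·P = -0.0053
Cramer: x(z) = 0.0088-0.1659z;  y(z) = 0.0026-0.0337z
into |P−S₁|² = l²: 1.0286z² + 0.2099z + -0.0640 = 0;  Δ = 0.3072;  z = -0.3715 or 0.1674 → z<0 root = -0.3715
x = 0.0704, y = 0.0151

(0.0704, 0.0151, -0.3715)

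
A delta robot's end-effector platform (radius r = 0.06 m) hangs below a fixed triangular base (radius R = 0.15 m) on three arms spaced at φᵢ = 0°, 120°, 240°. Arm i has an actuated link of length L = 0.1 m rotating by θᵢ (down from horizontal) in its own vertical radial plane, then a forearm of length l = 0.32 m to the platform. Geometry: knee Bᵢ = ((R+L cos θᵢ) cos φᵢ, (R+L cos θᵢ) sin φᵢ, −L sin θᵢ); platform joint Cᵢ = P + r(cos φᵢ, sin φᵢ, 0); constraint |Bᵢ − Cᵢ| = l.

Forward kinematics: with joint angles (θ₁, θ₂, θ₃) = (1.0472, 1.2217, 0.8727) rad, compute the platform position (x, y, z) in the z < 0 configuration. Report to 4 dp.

(0.0004, -0.0380, -0.3720)

arm 1 at φ=0.0°: e+L cos θ1 = 0.1400;  S1 = (0.1400, 0.0000, -0.0866)
φ2=120.0°: virtual centre (-0.0621, 0.1076, -0.0940), radius l
arm 3 at φ=240.0°: e+L cos θ3 = 0.1543;  S3 = (-0.0771, -0.1336, -0.0766)
eliminate P² terms by subtracting sphere 1 from 2 and 3
[-0.4042 0.2151 -0.0147]·P = -0.0028;  [-0.4343 -0.2672 0.0200]·P = 0.0026
det = 0.2014;  x = 0.0010+0.0018z,  y = -0.0113+0.0719z
into |P−S₁|² = l²: 1.0052z² + 0.1711z + -0.0755 = 0;  Δ = 0.3327;  z = -0.3720 or 0.2018 → z<0 root = -0.3720
x = 0.0004, y = -0.0380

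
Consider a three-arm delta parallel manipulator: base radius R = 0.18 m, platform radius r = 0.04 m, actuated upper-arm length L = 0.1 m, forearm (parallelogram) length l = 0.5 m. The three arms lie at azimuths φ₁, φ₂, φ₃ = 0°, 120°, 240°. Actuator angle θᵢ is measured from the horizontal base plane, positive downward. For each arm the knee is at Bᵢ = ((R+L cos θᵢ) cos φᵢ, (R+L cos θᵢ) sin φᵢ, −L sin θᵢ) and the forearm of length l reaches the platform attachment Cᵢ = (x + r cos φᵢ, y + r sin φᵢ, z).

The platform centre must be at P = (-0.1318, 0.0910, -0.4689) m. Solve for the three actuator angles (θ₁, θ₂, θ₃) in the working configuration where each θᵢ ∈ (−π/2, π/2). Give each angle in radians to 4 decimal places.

θ₁ = 1.1345, θ₂ = -0.1750, θ₃ = 0.6108

φ1=0.0° → target in arm frame (-0.1318, 0.0910)
  A=0.2718, B=-0.4689, C=(l²−L²−A²−y'²−z²)/(2L)=-0.3101
  √(A²+B²)=0.5420;  θ1 = -1.0455+2.1800 ≈ 1.1345
rotate P by −φ2: (0.1447, 0.0686, -0.4689)
  A cos θ + B sin θ = C:  -0.0047·cos θ + -0.4689·sin θ = 0.0770
  θ2 = atan2(B,A) + arccos(C/0.4689) = -0.1750
arm 3 (φ=240.0°): x'=-0.0129, y'=-0.1596
  A cos θ + B sin θ = C:  0.1529·cos θ + -0.4689·sin θ = -0.1437
  √(A²+B²)=0.4932;  θ3 = -1.2556+1.8664 ≈ 0.6108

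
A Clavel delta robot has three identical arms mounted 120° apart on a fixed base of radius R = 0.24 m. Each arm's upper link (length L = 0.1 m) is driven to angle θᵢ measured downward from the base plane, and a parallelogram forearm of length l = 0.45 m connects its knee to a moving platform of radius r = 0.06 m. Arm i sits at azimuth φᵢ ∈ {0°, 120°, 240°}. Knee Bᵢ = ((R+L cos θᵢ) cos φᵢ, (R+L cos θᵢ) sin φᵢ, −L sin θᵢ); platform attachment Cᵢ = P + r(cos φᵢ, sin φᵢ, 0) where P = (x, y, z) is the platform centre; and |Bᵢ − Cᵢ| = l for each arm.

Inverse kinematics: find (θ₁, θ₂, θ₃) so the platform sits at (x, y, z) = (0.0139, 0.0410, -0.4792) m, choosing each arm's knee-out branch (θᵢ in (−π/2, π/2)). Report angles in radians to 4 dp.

arm 1 (φ=0.0°): x'=0.0139, y'=0.0410
  A=0.1661, B=-0.4792, C=(l²−L²−A²−y'²−z²)/(2L)=-0.3320
  γ=atan2(-0.4792,0.1661)=-1.2371;  ψ=arccos(-0.6546)=2.2845;  θ1=γ+ψ≈1.0474
arm 2 (φ=120.0°): x'=0.0286, y'=-0.0325
  A cos θ + B sin θ = C:  0.1514·cos θ + -0.4792·sin θ = -0.3056
  √(A²+B²)=0.5026;  θ2 = -1.2647+2.2245 ≈ 0.9598
φ3=240.0° → target in arm frame (-0.0425, -0.0085)
  A=0.2225, B=-0.4792, C=(l²−L²−A²−y'²−z²)/(2L)=-0.4335
  θ3 = atan2(B,A) + arccos(C/0.5283) = 1.3968

θ₁ = 1.0474, θ₂ = 0.9598, θ₃ = 1.3968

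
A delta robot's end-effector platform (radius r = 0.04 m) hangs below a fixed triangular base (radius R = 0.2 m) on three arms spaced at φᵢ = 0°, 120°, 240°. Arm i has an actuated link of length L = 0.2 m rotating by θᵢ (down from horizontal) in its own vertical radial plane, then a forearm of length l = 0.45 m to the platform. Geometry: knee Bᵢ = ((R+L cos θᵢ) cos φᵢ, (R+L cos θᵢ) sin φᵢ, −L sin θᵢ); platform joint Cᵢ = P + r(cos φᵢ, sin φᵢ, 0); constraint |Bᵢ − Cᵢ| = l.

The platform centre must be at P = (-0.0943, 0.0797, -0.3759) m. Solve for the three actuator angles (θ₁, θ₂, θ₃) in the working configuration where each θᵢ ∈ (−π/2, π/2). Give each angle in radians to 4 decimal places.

arm 1 (φ=0.0°): x'=-0.0943, y'=0.0797
  A cos θ + B sin θ = C:  0.2543·cos θ + -0.3759·sin θ = -0.1246
  γ=atan2(-0.3759,0.2543)=-0.9760;  ψ=arccos(-0.2744)=1.8488;  θ1=γ+ψ≈0.8728
arm 2 (φ=120.0°): x'=0.1162, y'=0.0418
  e−x'=0.0438;  (l²−L²−(e−x')²−y'²−z²)/2L = 0.0438
  γ=atan2(-0.3759,0.0438)=-1.4547;  ψ=arccos(0.1158)=1.4547;  θ2=γ+ψ≈0.0000
rotate P by −φ3: (-0.0219, -0.1215, -0.3759)
  e−x'=0.1819;  (l²−L²−(e−x')²−y'²−z²)/2L = -0.0666
  √(A²+B²)=0.4176;  θ3 = -1.1202+1.7310 ≈ 0.6108

θ₁ = 0.8728, θ₂ = 0.0000, θ₃ = 0.6108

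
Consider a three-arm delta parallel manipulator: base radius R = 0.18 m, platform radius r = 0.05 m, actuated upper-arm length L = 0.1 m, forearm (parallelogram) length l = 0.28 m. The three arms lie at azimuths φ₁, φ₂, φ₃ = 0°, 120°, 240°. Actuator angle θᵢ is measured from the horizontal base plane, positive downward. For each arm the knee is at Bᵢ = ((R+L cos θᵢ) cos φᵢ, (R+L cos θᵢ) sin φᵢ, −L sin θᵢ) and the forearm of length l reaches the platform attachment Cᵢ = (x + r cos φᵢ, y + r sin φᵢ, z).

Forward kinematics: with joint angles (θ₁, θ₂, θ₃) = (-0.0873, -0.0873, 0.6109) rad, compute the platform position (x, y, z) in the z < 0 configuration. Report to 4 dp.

φ1=0.0°: virtual centre (0.2296, 0.0000, 0.0087), radius l
arm 2 at φ=120.0°: e+L cos θ2 = 0.2296;  centre 2 = (-0.1148, 0.1989, 0.0087)
arm 3 at φ=240.0°: e+L cos θ3 = 0.2119;  centre 3 = (-0.1060, -0.1835, -0.0574)
subtract pairs → two planes through P
linear system: -0.6889x+0.3977y = 0.0000−0.0000z; -0.6712x+-0.3670y = -0.0046−-0.1322z
det = 0.5198;  x = 0.0035+-0.1011z,  y = 0.0061+-0.1752z
into |P−centre ₁|² = l²: 1.0409z² + 0.0262z + -0.0272 = 0;  Δ = 0.1138;  z = -0.1746 or 0.1495 → z<0 root = -0.1746
x = 0.0212, y = 0.0367

(0.0212, 0.0367, -0.1746)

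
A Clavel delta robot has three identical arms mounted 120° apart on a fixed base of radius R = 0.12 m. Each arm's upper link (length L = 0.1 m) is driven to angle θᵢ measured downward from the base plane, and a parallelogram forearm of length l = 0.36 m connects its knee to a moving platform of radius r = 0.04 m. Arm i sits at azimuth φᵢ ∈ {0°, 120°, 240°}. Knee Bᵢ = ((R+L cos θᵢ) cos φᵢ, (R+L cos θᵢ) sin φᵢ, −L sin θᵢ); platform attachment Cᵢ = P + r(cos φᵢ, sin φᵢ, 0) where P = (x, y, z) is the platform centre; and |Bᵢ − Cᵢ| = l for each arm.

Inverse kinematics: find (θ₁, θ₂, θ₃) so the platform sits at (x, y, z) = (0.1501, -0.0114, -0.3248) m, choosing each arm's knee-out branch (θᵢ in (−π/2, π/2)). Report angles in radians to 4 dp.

rotate P by −φ1: (0.1501, -0.0114, -0.3248)
  e−x'=-0.0701;  (l²−L²−(e−x')²−y'²−z²)/2L = 0.0453
  θ1 = atan2(B,A) + arccos(C/0.3323) = -0.3493
φ2=120.0° → target in arm frame (-0.0849, -0.1243)
  e−x'=0.1649;  (l²−L²−(e−x')²−y'²−z²)/2L = -0.1427
  √(A²+B²)=0.3643;  θ2 = -1.1010+1.9734 ≈ 0.8724
φ3=240.0° → target in arm frame (-0.0652, 0.1357)
  A=0.1452, B=-0.3248, C=(l²−L²−A²−y'²−z²)/(2L)=-0.1269
  θ3 = atan2(B,A) + arccos(C/0.3558) = 0.7851

θ₁ = -0.3493, θ₂ = 0.8724, θ₃ = 0.7851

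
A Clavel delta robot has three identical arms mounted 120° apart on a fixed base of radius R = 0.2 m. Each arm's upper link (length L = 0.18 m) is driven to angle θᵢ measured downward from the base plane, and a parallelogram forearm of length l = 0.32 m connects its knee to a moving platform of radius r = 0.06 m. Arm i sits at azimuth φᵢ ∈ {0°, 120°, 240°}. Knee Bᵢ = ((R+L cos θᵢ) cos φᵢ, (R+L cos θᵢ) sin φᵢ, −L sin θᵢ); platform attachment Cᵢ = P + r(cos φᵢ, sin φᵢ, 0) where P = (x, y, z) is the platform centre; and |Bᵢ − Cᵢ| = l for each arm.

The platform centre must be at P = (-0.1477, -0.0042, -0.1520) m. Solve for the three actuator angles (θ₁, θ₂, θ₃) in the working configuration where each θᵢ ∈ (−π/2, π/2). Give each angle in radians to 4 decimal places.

θ₁ = 1.3962, θ₂ = 0.0000, θ₃ = -0.0867

φ1=0.0° → target in arm frame (-0.1477, -0.0042)
  A=0.2877, B=-0.1520, C=(l²−L²−A²−y'²−z²)/(2L)=-0.0997
  θ1 = atan2(B,A) + arccos(C/0.3254) = 1.3962
φ2=120.0° → target in arm frame (0.0702, 0.1300)
  A cos θ + B sin θ = C:  0.0698·cos θ + -0.1520·sin θ = 0.0698
  θ2 = atan2(B,A) + arccos(C/0.1673) = 0.0000
rotate P by −φ3: (0.0775, -0.1258, -0.1520)
  A cos θ + B sin θ = C:  0.0625·cos θ + -0.1520·sin θ = 0.0754
  √(A²+B²)=0.1644;  θ3 = -1.1806+1.0939 ≈ -0.0867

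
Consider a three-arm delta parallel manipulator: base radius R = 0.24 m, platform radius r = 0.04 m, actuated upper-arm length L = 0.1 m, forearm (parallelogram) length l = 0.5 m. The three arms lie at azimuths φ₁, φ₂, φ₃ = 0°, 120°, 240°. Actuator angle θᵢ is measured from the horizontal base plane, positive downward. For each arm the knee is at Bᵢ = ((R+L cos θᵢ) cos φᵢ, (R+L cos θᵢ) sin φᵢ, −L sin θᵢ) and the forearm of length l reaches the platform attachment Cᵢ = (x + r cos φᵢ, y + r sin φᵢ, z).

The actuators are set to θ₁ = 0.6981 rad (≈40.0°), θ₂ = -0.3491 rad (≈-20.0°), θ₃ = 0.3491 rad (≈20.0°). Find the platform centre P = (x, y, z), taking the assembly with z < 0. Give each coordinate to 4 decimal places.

(-0.0717, 0.0562, -0.4186)

centre 1 = (0.2766·cos0.0°, 0.2766·sin0.0°, -0.0643) = (0.2766, 0.0000, -0.0643)
φ2=120.0°: virtual centre (-0.1470, 0.2546, 0.0342), radius l
arm 3 at φ=240.0°: e+L cos θ3 = 0.2940;  centre 3 = (-0.1470, -0.2546, -0.0342)
|centre ₂|²−|centre ₁|² = 0.0069;  |centre ₃|²−|centre ₁|² = 0.0069
[-0.8472 0.5092 0.1970]·P = 0.0069;  [-0.8472 -0.5092 0.0601]·P = 0.0069
Cramer: x(z) = -0.0082+0.1517z;  y(z) = 0.0000-0.1344z
sphere 1 gives Az²+Bz+C=0 with A=1.0411, B=0.0421, C=-0.1648;  B²−4AC=0.6879;  roots -0.4186, 0.3781;  negative root z = -0.4186
x = -0.0717, y = 0.0562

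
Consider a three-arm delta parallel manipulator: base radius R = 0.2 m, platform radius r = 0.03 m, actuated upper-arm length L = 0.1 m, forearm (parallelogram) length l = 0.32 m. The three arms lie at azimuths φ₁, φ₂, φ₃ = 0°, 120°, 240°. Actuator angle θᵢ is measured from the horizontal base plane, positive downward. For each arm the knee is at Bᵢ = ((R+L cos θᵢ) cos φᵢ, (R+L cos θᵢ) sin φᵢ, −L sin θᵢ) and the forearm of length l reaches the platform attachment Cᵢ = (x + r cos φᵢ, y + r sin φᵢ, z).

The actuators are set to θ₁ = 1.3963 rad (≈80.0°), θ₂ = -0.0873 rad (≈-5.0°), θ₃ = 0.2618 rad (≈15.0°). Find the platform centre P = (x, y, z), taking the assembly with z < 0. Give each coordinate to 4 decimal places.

(-0.1058, 0.0176, -0.2257)

O1 = (0.1874·cos0.0°, 0.1874·sin0.0°, -0.0985) = (0.1874, 0.0000, -0.0985)
arm 2 at φ=120.0°: ρ2 = 0.2696;  O2 = (-0.1348, 0.2335, 0.0087)
arm 3 at φ=240.0°: ρ3 = 0.2666;  O3 = (-0.1333, -0.2309, -0.0259)
subtract pairs → two planes through P
plane₁₂: -0.6443x+0.4670y+0.2144z = 0.0280
det = 0.5970;  x = -0.0427+0.2794z,  y = 0.0010+-0.0736z
into |P−O₁|² = l²: 1.0835z² + 0.0683z + -0.0398 = 0;  Δ = 0.1770;  z = -0.2257 or 0.1627 → z<0 root = -0.2257
x = -0.1058, y = 0.0176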